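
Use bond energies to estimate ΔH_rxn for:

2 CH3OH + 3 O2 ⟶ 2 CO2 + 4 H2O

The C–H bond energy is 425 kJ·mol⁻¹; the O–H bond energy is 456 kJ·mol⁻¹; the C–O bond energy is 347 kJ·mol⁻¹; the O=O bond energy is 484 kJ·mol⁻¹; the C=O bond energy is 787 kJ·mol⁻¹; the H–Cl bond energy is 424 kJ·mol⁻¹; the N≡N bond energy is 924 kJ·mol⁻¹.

ΔH ≈ −1188 kJ

Bonds broken (reactants):
  C–H: 6 × 425 = 2550
  C–O: 2 × 347 = 694
  O–H: 2 × 456 = 912
  O=O: 3 × 484 = 1452
  Σ(broken) = 5608 kJ
Bonds formed (products):
  C=O: 4 × 787 = 3148
  O–H: 8 × 456 = 3648
  Σ(formed) = 6796 kJ
ΔH = Σ(broken) − Σ(formed) = 5608 − 6796 = −1188 kJ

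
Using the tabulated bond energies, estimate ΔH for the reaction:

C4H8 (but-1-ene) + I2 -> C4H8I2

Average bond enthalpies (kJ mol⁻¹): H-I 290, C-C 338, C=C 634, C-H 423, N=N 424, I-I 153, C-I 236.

Bonds broken (reactants):
  C-C: 2 × 338 = 676
  C-H: 8 × 423 = 3384
  C=C: 1 × 634 = 634
  I-I: 1 × 153 = 153
  Σ(broken) = 4847 kJ
Bonds formed (products):
  C-C: 3 × 338 = 1014
  C-H: 8 × 423 = 3384
  C-I: 2 × 236 = 472
  Σ(formed) = 4870 kJ
ΔH = Σ(broken) − Σ(formed) = 4847 − 4870 = −23 kJ

ΔH ≈ −23 kJ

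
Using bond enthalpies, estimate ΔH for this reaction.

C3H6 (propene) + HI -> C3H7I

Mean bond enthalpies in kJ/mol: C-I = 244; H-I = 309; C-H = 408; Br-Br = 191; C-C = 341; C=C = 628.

ΔH ≈ −56 kJ

Bonds broken (reactants):
  C-C: 1 × 341 = 341
  C-H: 6 × 408 = 2448
  C=C: 1 × 628 = 628
  H-I: 1 × 309 = 309
  Σ(broken) = 3726 kJ
Bonds formed (products):
  C-C: 2 × 341 = 682
  C-H: 7 × 408 = 2856
  C-I: 1 × 244 = 244
  Σ(formed) = 3782 kJ
ΔH = Σ(broken) − Σ(formed) = 3726 − 3782 = −56 kJ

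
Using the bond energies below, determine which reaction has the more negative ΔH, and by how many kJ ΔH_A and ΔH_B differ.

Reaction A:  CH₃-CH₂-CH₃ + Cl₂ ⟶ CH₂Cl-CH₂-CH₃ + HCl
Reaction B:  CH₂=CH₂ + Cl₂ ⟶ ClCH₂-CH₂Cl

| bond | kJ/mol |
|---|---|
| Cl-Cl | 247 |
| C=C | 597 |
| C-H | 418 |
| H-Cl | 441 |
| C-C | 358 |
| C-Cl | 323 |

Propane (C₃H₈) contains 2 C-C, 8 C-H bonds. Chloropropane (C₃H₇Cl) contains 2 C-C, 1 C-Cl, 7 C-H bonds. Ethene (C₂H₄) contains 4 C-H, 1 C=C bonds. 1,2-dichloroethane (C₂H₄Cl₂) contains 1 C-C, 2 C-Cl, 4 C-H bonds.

Reaction B, by 61 kJ

Reaction A:
  Bonds broken (reactants):
    C-C: 2 × 358 = 716
    C-H: 8 × 418 = 3344
    Cl-Cl: 1 × 247 = 247
    Σ(broken) = 4307 kJ
  Bonds formed (products):
    C-C: 2 × 358 = 716
    C-Cl: 1 × 323 = 323
    C-H: 7 × 418 = 2926
    H-Cl: 1 × 441 = 441
    Σ(formed) = 4406 kJ
  ΔH_A = 4307 − 4406 = −99 kJ
Reaction B:
  Bonds broken (reactants):
    C-H: 4 × 418 = 1672
    C=C: 1 × 597 = 597
    Cl-Cl: 1 × 247 = 247
    Σ(broken) = 2516 kJ
  Bonds formed (products):
    C-C: 1 × 358 = 358
    C-Cl: 2 × 323 = 646
    C-H: 4 × 418 = 1672
    Σ(formed) = 2676 kJ
  ΔH_B = 2516 − 2676 = −160 kJ
ΔH_A − ΔH_B = +61 kJ, so reaction B has the more negative ΔH; |ΔH_A − ΔH_B| = 61 kJ.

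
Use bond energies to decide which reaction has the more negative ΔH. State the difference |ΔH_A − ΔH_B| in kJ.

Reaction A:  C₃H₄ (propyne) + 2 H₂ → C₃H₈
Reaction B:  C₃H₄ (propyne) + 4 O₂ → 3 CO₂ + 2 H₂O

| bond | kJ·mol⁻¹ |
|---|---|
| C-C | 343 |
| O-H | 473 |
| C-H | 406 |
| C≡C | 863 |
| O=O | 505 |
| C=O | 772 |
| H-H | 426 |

Reaction B, by 1422 kJ

Reaction A:
  Bonds broken (reactants):
    C≡C: 1 × 863 = 863
    C-C: 1 × 343 = 343
    C-H: 4 × 406 = 1624
    H-H: 2 × 426 = 852
    Σ(broken) = 3682 kJ
  Bonds formed (products):
    C-C: 2 × 343 = 686
    C-H: 8 × 406 = 3248
    Σ(formed) = 3934 kJ
  ΔH_A = 3682 − 3934 = −252 kJ
Reaction B:
  Bonds broken (reactants):
    C≡C: 1 × 863 = 863
    C-C: 1 × 343 = 343
    C-H: 4 × 406 = 1624
    O=O: 4 × 505 = 2020
    Σ(broken) = 4850 kJ
  Bonds formed (products):
    C=O: 6 × 772 = 4632
    O-H: 4 × 473 = 1892
    Σ(formed) = 6524 kJ
  ΔH_B = 4850 − 6524 = −1674 kJ
ΔH_A − ΔH_B = +1422 kJ, so reaction B has the more negative ΔH; |ΔH_A − ΔH_B| = 1422 kJ.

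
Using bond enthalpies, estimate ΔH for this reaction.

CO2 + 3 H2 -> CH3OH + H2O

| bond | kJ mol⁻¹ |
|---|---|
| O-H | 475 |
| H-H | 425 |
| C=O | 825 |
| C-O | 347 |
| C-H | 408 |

ΔH ≈ −71 kJ

Bonds broken (reactants):
  C=O: 2 × 825 = 1650
  H-H: 3 × 425 = 1275
  Σ(broken) = 2925 kJ
Bonds formed (products):
  C-H: 3 × 408 = 1224
  C-O: 1 × 347 = 347
  O-H: 3 × 475 = 1425
  Σ(formed) = 2996 kJ
ΔH = Σ(broken) − Σ(formed) = 2925 − 2996 = −71 kJ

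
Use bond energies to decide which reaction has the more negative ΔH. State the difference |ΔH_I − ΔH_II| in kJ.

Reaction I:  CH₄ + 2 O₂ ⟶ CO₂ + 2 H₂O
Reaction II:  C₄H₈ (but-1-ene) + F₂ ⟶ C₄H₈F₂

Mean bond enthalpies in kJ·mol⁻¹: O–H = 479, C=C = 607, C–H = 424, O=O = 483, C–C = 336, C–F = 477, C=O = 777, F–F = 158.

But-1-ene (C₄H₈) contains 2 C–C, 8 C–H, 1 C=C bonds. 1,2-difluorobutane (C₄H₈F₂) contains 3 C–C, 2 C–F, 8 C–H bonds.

Reaction I, by 283 kJ

Reaction I:
  Bonds broken (reactants):
    C–H: 4 × 424 = 1696
    O=O: 2 × 483 = 966
    Σ(broken) = 2662 kJ
  Bonds formed (products):
    C=O: 2 × 777 = 1554
    O–H: 4 × 479 = 1916
    Σ(formed) = 3470 kJ
  ΔH_I = 2662 − 3470 = −808 kJ
Reaction II:
  Bonds broken (reactants):
    C–C: 2 × 336 = 672
    C–H: 8 × 424 = 3392
    C=C: 1 × 607 = 607
    F–F: 1 × 158 = 158
    Σ(broken) = 4829 kJ
  Bonds formed (products):
    C–C: 3 × 336 = 1008
    C–F: 2 × 477 = 954
    C–H: 8 × 424 = 3392
    Σ(formed) = 5354 kJ
  ΔH_II = 4829 − 5354 = −525 kJ
ΔH_I − ΔH_II = −283 kJ, so reaction I has the more negative ΔH; |ΔH_I − ΔH_II| = 283 kJ.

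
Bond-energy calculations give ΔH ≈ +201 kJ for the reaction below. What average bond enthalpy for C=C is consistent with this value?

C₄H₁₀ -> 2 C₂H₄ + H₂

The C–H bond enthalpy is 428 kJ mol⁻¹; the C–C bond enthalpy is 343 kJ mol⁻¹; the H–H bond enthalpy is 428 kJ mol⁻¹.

Let D be the C=C bond energy.
Σ(broken) = 3×343 + 10×428 = 5309
Σ(formed) = 8×428 + 2×D + 1×428 = 3852 + 2D
ΔH = Σ(broken) − Σ(formed) = (5309) − (3852 + 2D) = +1457 − 2D
Setting this equal to +201 kJ gives 2D = 1256, so D = 628 kJ/mol.

D(C=C) ≈ 628 kJ/mol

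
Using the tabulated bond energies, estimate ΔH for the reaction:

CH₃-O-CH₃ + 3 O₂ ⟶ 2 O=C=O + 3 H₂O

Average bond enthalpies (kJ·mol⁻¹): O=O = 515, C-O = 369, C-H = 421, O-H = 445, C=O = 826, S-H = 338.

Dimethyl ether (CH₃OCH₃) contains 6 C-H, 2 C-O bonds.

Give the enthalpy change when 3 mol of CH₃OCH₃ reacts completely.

Bonds broken (reactants):
  C-H: 6 × 421 = 2526
  C-O: 2 × 369 = 738
  O=O: 3 × 515 = 1545
  Σ(broken) = 4809 kJ
Bonds formed (products):
  C=O: 4 × 826 = 3304
  O-H: 6 × 445 = 2670
  Σ(formed) = 5974 kJ
ΔH = Σ(broken) − Σ(formed) = 4809 − 5974 = −1165 kJ
For 3× the reaction as written: 3 × (−1165) = −3495 kJ

ΔH = −3495 kJ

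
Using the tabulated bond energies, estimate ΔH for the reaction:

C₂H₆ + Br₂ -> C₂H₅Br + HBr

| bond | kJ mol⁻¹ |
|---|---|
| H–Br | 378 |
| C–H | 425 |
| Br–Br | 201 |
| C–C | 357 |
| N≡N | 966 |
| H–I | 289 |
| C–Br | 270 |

Bonds broken (reactants):
  Br–Br: 1 × 201 = 201
  C–C: 1 × 357 = 357
  C–H: 6 × 425 = 2550
  Σ(broken) = 3108 kJ
Bonds formed (products):
  C–Br: 1 × 270 = 270
  C–C: 1 × 357 = 357
  C–H: 5 × 425 = 2125
  H–Br: 1 × 378 = 378
  Σ(formed) = 3130 kJ
ΔH = Σ(broken) − Σ(formed) = 3108 − 3130 = −22 kJ

ΔH ≈ −22 kJ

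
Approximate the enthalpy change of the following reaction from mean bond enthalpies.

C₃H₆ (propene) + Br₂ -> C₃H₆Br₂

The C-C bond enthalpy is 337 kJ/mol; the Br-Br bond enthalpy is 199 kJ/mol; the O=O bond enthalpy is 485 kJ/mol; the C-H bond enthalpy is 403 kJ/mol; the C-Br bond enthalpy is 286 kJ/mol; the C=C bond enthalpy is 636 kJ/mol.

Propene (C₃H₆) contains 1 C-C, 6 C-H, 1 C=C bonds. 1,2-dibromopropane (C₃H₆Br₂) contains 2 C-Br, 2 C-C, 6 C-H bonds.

Bonds broken (reactants):
  Br-Br: 1 × 199 = 199
  C-C: 1 × 337 = 337
  C-H: 6 × 403 = 2418
  C=C: 1 × 636 = 636
  Σ(broken) = 3590 kJ
Bonds formed (products):
  C-Br: 2 × 286 = 572
  C-C: 2 × 337 = 674
  C-H: 6 × 403 = 2418
  Σ(formed) = 3664 kJ
ΔH = Σ(broken) − Σ(formed) = 3590 − 3664 = −74 kJ

ΔH ≈ −74 kJ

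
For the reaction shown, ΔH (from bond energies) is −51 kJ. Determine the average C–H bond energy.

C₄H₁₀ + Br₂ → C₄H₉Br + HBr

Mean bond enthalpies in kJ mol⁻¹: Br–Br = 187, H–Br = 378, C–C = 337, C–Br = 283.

D(C–H) ≈ 423 kJ/mol

Let D be the C–H bond energy.
Σ(broken) = 1×187 + 3×337 + 10×D = 1198 + 10D
Σ(formed) = 1×283 + 3×337 + 9×D + 1×378 = 1672 + 9D
ΔH = Σ(broken) − Σ(formed) = (1198 + 10D) − (1672 + 9D) = −474 + D
Setting this equal to −51 kJ gives D = 423 kJ/mol.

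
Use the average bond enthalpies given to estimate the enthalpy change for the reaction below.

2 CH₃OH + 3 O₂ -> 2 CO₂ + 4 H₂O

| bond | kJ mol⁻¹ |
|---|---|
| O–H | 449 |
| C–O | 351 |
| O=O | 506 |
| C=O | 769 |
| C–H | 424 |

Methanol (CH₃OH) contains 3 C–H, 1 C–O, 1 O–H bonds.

ΔH ≈ −1006 kJ

Bonds broken (reactants):
  C–H: 6 × 424 = 2544
  C–O: 2 × 351 = 702
  O–H: 2 × 449 = 898
  O=O: 3 × 506 = 1518
  Σ(broken) = 5662 kJ
Bonds formed (products):
  C=O: 4 × 769 = 3076
  O–H: 8 × 449 = 3592
  Σ(formed) = 6668 kJ
ΔH = Σ(broken) − Σ(formed) = 5662 − 6668 = −1006 kJ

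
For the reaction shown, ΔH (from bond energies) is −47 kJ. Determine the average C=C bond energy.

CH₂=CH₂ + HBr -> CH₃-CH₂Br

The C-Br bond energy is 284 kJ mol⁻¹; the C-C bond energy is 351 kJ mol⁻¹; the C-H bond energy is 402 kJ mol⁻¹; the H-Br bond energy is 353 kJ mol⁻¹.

Let D be the C=C bond energy.
Σ(broken) = 4×402 + 1×D + 1×353 = 1961 + D
Σ(formed) = 1×284 + 1×351 + 5×402 = 2645
ΔH = Σ(broken) − Σ(formed) = (1961 + D) − (2645) = −684 + D
Setting this equal to −47 kJ gives D = 637 kJ/mol.

D(C=C) ≈ 637 kJ/mol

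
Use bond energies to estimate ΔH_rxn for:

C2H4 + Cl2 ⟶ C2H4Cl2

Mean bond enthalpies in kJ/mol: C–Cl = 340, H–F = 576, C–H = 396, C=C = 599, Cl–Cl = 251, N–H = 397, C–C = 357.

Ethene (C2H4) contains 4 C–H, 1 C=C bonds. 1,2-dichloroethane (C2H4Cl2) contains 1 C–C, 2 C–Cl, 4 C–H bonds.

Bonds broken (reactants):
  C–H: 4 × 396 = 1584
  C=C: 1 × 599 = 599
  Cl–Cl: 1 × 251 = 251
  Σ(broken) = 2434 kJ
Bonds formed (products):
  C–C: 1 × 357 = 357
  C–Cl: 2 × 340 = 680
  C–H: 4 × 396 = 1584
  Σ(formed) = 2621 kJ
ΔH = Σ(broken) − Σ(formed) = 2434 − 2621 = −187 kJ

ΔH ≈ −187 kJ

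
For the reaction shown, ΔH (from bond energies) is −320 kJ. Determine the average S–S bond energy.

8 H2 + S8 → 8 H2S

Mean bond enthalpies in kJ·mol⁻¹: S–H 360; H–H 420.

Let D be the S–S bond energy.
Σ(broken) = 8×420 + 8×D = 3360 + 8D
Σ(formed) = 16×360 = 5760
ΔH = Σ(broken) − Σ(formed) = (3360 + 8D) − (5760) = −2400 + 8D
Setting this equal to −320 kJ gives 8D = 2080, so D = 260 kJ/mol.

D(S–S) ≈ 260 kJ/mol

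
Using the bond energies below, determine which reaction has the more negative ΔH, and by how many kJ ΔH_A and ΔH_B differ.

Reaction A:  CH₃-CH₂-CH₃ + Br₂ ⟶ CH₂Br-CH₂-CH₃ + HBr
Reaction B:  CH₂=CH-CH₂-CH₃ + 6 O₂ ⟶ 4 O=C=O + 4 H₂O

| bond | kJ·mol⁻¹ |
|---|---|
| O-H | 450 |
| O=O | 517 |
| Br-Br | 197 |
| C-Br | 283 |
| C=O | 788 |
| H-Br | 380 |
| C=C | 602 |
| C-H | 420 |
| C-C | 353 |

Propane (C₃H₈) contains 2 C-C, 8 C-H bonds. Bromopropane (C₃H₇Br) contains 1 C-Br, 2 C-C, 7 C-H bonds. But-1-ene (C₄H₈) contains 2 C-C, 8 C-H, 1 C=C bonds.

Reaction B, by 2088 kJ

Reaction A:
  Bonds broken (reactants):
    Br-Br: 1 × 197 = 197
    C-C: 2 × 353 = 706
    C-H: 8 × 420 = 3360
    Σ(broken) = 4263 kJ
  Bonds formed (products):
    C-Br: 1 × 283 = 283
    C-C: 2 × 353 = 706
    C-H: 7 × 420 = 2940
    H-Br: 1 × 380 = 380
    Σ(formed) = 4309 kJ
  ΔH_A = 4263 − 4309 = −46 kJ
Reaction B:
  Bonds broken (reactants):
    C-C: 2 × 353 = 706
    C-H: 8 × 420 = 3360
    C=C: 1 × 602 = 602
    O=O: 6 × 517 = 3102
    Σ(broken) = 7770 kJ
  Bonds formed (products):
    C=O: 8 × 788 = 6304
    O-H: 8 × 450 = 3600
    Σ(formed) = 9904 kJ
  ΔH_B = 7770 − 9904 = −2134 kJ
ΔH_A − ΔH_B = +2088 kJ, so reaction B has the more negative ΔH; |ΔH_A − ΔH_B| = 2088 kJ.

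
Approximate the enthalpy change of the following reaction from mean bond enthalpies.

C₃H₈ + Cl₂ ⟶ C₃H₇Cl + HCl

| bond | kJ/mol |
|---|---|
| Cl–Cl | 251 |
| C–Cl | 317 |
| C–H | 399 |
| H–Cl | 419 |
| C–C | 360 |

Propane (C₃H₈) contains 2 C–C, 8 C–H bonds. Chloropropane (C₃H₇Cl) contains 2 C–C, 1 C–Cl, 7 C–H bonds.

ΔH ≈ −86 kJ

Bonds broken (reactants):
  C–C: 2 × 360 = 720
  C–H: 8 × 399 = 3192
  Cl–Cl: 1 × 251 = 251
  Σ(broken) = 4163 kJ
Bonds formed (products):
  C–C: 2 × 360 = 720
  C–Cl: 1 × 317 = 317
  C–H: 7 × 399 = 2793
  H–Cl: 1 × 419 = 419
  Σ(formed) = 4249 kJ
ΔH = Σ(broken) − Σ(formed) = 4163 − 4249 = −86 kJ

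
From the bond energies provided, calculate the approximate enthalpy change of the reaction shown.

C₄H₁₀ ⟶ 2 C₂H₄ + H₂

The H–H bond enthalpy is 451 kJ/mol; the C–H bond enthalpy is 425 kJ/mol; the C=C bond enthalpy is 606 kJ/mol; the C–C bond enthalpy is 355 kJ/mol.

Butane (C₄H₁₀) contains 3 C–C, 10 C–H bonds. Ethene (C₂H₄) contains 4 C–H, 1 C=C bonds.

ΔH ≈ +252 kJ

Bonds broken (reactants):
  C–C: 3 × 355 = 1065
  C–H: 10 × 425 = 4250
  Σ(broken) = 5315 kJ
Bonds formed (products):
  C–H: 8 × 425 = 3400
  C=C: 2 × 606 = 1212
  H–H: 1 × 451 = 451
  Σ(formed) = 5063 kJ
ΔH = Σ(broken) − Σ(formed) = 5315 − 5063 = +252 kJ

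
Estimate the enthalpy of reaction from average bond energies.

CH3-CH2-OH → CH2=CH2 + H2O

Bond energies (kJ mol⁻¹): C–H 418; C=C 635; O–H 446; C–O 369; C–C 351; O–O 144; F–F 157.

ΔH ≈ +57 kJ

Bonds broken (reactants):
  C–C: 1 × 351 = 351
  C–H: 5 × 418 = 2090
  C–O: 1 × 369 = 369
  O–H: 1 × 446 = 446
  Σ(broken) = 3256 kJ
Bonds formed (products):
  C–H: 4 × 418 = 1672
  C=C: 1 × 635 = 635
  O–H: 2 × 446 = 892
  Σ(formed) = 3199 kJ
ΔH = Σ(broken) − Σ(formed) = 3256 − 3199 = +57 kJ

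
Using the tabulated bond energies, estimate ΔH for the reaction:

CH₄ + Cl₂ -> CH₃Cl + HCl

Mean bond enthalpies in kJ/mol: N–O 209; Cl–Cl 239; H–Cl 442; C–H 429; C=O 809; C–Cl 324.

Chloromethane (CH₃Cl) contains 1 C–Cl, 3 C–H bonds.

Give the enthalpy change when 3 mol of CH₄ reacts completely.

ΔH = −294 kJ

Bonds broken (reactants):
  C–H: 4 × 429 = 1716
  Cl–Cl: 1 × 239 = 239
  Σ(broken) = 1955 kJ
Bonds formed (products):
  C–Cl: 1 × 324 = 324
  C–H: 3 × 429 = 1287
  H–Cl: 1 × 442 = 442
  Σ(formed) = 2053 kJ
ΔH = Σ(broken) − Σ(formed) = 1955 − 2053 = −98 kJ
For 3× the reaction as written: 3 × (−98) = −294 kJ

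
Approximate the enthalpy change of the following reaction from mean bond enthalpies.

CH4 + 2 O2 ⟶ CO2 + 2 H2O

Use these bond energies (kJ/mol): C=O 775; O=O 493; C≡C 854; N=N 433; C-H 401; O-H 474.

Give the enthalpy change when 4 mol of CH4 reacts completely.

Bonds broken (reactants):
  C-H: 4 × 401 = 1604
  O=O: 2 × 493 = 986
  Σ(broken) = 2590 kJ
Bonds formed (products):
  C=O: 2 × 775 = 1550
  O-H: 4 × 474 = 1896
  Σ(formed) = 3446 kJ
ΔH = Σ(broken) − Σ(formed) = 2590 − 3446 = −856 kJ
For 4× the reaction as written: 4 × (−856) = −3424 kJ

ΔH = −3424 kJ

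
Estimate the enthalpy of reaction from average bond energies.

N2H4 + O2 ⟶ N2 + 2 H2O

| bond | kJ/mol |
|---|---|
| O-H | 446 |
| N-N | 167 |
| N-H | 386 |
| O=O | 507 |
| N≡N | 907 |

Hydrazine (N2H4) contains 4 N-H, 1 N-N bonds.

Bonds broken (reactants):
  N-H: 4 × 386 = 1544
  N-N: 1 × 167 = 167
  O=O: 1 × 507 = 507
  Σ(broken) = 2218 kJ
Bonds formed (products):
  N≡N: 1 × 907 = 907
  O-H: 4 × 446 = 1784
  Σ(formed) = 2691 kJ
ΔH = Σ(broken) − Σ(formed) = 2218 − 2691 = −473 kJ

ΔH ≈ −473 kJ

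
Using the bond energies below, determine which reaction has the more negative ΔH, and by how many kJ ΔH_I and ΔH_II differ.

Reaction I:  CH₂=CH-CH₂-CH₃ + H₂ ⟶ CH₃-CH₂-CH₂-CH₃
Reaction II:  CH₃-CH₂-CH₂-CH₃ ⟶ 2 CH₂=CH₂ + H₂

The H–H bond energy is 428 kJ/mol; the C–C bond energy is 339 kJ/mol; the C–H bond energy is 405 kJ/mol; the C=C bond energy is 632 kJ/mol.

Reaction I:
  Bonds broken (reactants):
    C–C: 2 × 339 = 678
    C–H: 8 × 405 = 3240
    C=C: 1 × 632 = 632
    H–H: 1 × 428 = 428
    Σ(broken) = 4978 kJ
  Bonds formed (products):
    C–C: 3 × 339 = 1017
    C–H: 10 × 405 = 4050
    Σ(formed) = 5067 kJ
  ΔH_I = 4978 − 5067 = −89 kJ
Reaction II:
  Bonds broken (reactants):
    C–C: 3 × 339 = 1017
    C–H: 10 × 405 = 4050
    Σ(broken) = 5067 kJ
  Bonds formed (products):
    C–H: 8 × 405 = 3240
    C=C: 2 × 632 = 1264
    H–H: 1 × 428 = 428
    Σ(formed) = 4932 kJ
  ΔH_II = 5067 − 4932 = +135 kJ
ΔH_I − ΔH_II = −224 kJ, so reaction I has the more negative ΔH; |ΔH_I − ΔH_II| = 224 kJ.

Reaction I, by 224 kJ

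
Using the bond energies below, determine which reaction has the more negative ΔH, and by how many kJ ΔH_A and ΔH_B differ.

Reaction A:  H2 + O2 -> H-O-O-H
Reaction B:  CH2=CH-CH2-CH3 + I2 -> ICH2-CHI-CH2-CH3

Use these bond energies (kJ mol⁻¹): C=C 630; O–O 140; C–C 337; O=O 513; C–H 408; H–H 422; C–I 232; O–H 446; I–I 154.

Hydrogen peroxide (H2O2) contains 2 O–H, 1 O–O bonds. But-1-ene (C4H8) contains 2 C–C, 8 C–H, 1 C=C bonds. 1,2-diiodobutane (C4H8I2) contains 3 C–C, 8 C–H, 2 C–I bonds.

Reaction A:
  Bonds broken (reactants):
    H–H: 1 × 422 = 422
    O=O: 1 × 513 = 513
    Σ(broken) = 935 kJ
  Bonds formed (products):
    O–H: 2 × 446 = 892
    O–O: 1 × 140 = 140
    Σ(formed) = 1032 kJ
  ΔH_A = 935 − 1032 = −97 kJ
Reaction B:
  Bonds broken (reactants):
    C–C: 2 × 337 = 674
    C–H: 8 × 408 = 3264
    C=C: 1 × 630 = 630
    I–I: 1 × 154 = 154
    Σ(broken) = 4722 kJ
  Bonds formed (products):
    C–C: 3 × 337 = 1011
    C–H: 8 × 408 = 3264
    C–I: 2 × 232 = 464
    Σ(formed) = 4739 kJ
  ΔH_B = 4722 − 4739 = −17 kJ
ΔH_A − ΔH_B = −80 kJ, so reaction A has the more negative ΔH; |ΔH_A − ΔH_B| = 80 kJ.

Reaction A, by 80 kJ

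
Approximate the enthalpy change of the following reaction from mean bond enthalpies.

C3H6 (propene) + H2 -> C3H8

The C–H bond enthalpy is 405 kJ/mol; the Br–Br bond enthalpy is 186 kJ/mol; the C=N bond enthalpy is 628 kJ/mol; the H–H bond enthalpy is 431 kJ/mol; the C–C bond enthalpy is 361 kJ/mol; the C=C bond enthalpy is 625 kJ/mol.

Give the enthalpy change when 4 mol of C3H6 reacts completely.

Bonds broken (reactants):
  C–C: 1 × 361 = 361
  C–H: 6 × 405 = 2430
  C=C: 1 × 625 = 625
  H–H: 1 × 431 = 431
  Σ(broken) = 3847 kJ
Bonds formed (products):
  C–C: 2 × 361 = 722
  C–H: 8 × 405 = 3240
  Σ(formed) = 3962 kJ
ΔH = Σ(broken) − Σ(formed) = 3847 − 3962 = −115 kJ
For 4× the reaction as written: 4 × (−115) = −460 kJ

ΔH = −460 kJ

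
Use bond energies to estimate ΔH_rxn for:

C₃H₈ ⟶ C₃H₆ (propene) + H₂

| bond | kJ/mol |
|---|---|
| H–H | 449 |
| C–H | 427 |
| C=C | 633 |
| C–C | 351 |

ΔH ≈ +123 kJ

Bonds broken (reactants):
  C–C: 2 × 351 = 702
  C–H: 8 × 427 = 3416
  Σ(broken) = 4118 kJ
Bonds formed (products):
  C–C: 1 × 351 = 351
  C–H: 6 × 427 = 2562
  C=C: 1 × 633 = 633
  H–H: 1 × 449 = 449
  Σ(formed) = 3995 kJ
ΔH = Σ(broken) − Σ(formed) = 4118 − 3995 = +123 kJ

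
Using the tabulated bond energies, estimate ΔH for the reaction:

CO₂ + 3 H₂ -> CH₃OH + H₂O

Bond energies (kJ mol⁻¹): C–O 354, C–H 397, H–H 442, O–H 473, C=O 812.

Bonds broken (reactants):
  C=O: 2 × 812 = 1624
  H–H: 3 × 442 = 1326
  Σ(broken) = 2950 kJ
Bonds formed (products):
  C–H: 3 × 397 = 1191
  C–O: 1 × 354 = 354
  O–H: 3 × 473 = 1419
  Σ(formed) = 2964 kJ
ΔH = Σ(broken) − Σ(formed) = 2950 − 2964 = −14 kJ

ΔH ≈ −14 kJ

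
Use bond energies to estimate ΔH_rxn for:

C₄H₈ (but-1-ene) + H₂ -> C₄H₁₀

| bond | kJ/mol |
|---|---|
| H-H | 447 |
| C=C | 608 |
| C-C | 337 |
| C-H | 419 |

Bonds broken (reactants):
  C-C: 2 × 337 = 674
  C-H: 8 × 419 = 3352
  C=C: 1 × 608 = 608
  H-H: 1 × 447 = 447
  Σ(broken) = 5081 kJ
Bonds formed (products):
  C-C: 3 × 337 = 1011
  C-H: 10 × 419 = 4190
  Σ(formed) = 5201 kJ
ΔH = Σ(broken) − Σ(formed) = 5081 − 5201 = −120 kJ

ΔH ≈ −120 kJ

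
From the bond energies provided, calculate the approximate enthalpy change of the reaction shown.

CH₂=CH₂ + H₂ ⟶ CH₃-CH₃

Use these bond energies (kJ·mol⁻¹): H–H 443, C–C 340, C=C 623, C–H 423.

ΔH ≈ −120 kJ

Bonds broken (reactants):
  C–H: 4 × 423 = 1692
  C=C: 1 × 623 = 623
  H–H: 1 × 443 = 443
  Σ(broken) = 2758 kJ
Bonds formed (products):
  C–C: 1 × 340 = 340
  C–H: 6 × 423 = 2538
  Σ(formed) = 2878 kJ
ΔH = Σ(broken) − Σ(formed) = 2758 − 2878 = −120 kJ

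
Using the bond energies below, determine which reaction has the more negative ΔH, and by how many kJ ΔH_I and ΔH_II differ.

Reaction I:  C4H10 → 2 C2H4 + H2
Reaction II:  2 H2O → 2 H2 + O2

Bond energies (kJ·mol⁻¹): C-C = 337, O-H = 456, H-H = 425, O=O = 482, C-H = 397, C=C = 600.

Reaction I, by 312 kJ

Reaction I:
  Bonds broken (reactants):
    C-C: 3 × 337 = 1011
    C-H: 10 × 397 = 3970
    Σ(broken) = 4981 kJ
  Bonds formed (products):
    C-H: 8 × 397 = 3176
    C=C: 2 × 600 = 1200
    H-H: 1 × 425 = 425
    Σ(formed) = 4801 kJ
  ΔH_I = 4981 − 4801 = +180 kJ
Reaction II:
  Bonds broken (reactants):
    O-H: 4 × 456 = 1824
    Σ(broken) = 1824 kJ
  Bonds formed (products):
    H-H: 2 × 425 = 850
    O=O: 1 × 482 = 482
    Σ(formed) = 1332 kJ
  ΔH_II = 1824 − 1332 = +492 kJ
ΔH_I − ΔH_II = −312 kJ, so reaction I has the more negative ΔH; |ΔH_I − ΔH_II| = 312 kJ.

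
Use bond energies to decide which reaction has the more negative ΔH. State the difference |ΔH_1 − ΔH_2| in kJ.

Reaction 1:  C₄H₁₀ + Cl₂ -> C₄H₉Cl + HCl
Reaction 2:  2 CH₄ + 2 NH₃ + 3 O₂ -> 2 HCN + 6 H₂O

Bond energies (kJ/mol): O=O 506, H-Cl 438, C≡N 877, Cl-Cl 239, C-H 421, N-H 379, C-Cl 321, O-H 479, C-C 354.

Reaction 1:
  Bonds broken (reactants):
    C-C: 3 × 354 = 1062
    C-H: 10 × 421 = 4210
    Cl-Cl: 1 × 239 = 239
    Σ(broken) = 5511 kJ
  Bonds formed (products):
    C-C: 3 × 354 = 1062
    C-Cl: 1 × 321 = 321
    C-H: 9 × 421 = 3789
    H-Cl: 1 × 438 = 438
    Σ(formed) = 5610 kJ
  ΔH_1 = 5511 − 5610 = −99 kJ
Reaction 2:
  Bonds broken (reactants):
    C-H: 8 × 421 = 3368
    N-H: 6 × 379 = 2274
    O=O: 3 × 506 = 1518
    Σ(broken) = 7160 kJ
  Bonds formed (products):
    C≡N: 2 × 877 = 1754
    C-H: 2 × 421 = 842
    O-H: 12 × 479 = 5748
    Σ(formed) = 8344 kJ
  ΔH_2 = 7160 − 8344 = −1184 kJ
ΔH_1 − ΔH_2 = +1085 kJ, so reaction 2 has the more negative ΔH; |ΔH_1 − ΔH_2| = 1085 kJ.

Reaction 2, by 1085 kJ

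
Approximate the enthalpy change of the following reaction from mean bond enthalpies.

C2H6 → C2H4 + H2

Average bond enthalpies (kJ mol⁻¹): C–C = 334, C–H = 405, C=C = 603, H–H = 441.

ΔH ≈ +100 kJ

Bonds broken (reactants):
  C–C: 1 × 334 = 334
  C–H: 6 × 405 = 2430
  Σ(broken) = 2764 kJ
Bonds formed (products):
  C–H: 4 × 405 = 1620
  C=C: 1 × 603 = 603
  H–H: 1 × 441 = 441
  Σ(formed) = 2664 kJ
ΔH = Σ(broken) − Σ(formed) = 2764 − 2664 = +100 kJ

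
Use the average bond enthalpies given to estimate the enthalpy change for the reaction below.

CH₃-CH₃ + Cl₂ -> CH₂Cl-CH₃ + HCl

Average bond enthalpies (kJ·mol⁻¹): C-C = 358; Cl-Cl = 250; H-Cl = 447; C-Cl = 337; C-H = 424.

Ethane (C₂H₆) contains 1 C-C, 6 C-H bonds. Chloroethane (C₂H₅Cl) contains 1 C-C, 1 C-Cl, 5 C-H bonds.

Bonds broken (reactants):
  C-C: 1 × 358 = 358
  C-H: 6 × 424 = 2544
  Cl-Cl: 1 × 250 = 250
  Σ(broken) = 3152 kJ
Bonds formed (products):
  C-C: 1 × 358 = 358
  C-Cl: 1 × 337 = 337
  C-H: 5 × 424 = 2120
  H-Cl: 1 × 447 = 447
  Σ(formed) = 3262 kJ
ΔH = Σ(broken) − Σ(formed) = 3152 − 3262 = −110 kJ

ΔH ≈ −110 kJ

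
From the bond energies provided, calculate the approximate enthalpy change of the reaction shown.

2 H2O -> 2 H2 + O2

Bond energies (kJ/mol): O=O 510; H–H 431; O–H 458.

Bonds broken (reactants):
  O–H: 4 × 458 = 1832
  Σ(broken) = 1832 kJ
Bonds formed (products):
  H–H: 2 × 431 = 862
  O=O: 1 × 510 = 510
  Σ(formed) = 1372 kJ
ΔH = Σ(broken) − Σ(formed) = 1832 − 1372 = +460 kJ

ΔH ≈ +460 kJ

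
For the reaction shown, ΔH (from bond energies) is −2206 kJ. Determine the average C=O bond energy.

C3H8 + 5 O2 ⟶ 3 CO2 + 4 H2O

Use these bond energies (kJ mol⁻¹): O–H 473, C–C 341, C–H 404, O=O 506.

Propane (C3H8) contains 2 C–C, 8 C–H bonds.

Let D be the C=O bond energy.
Σ(broken) = 2×341 + 8×404 + 5×506 = 6444
Σ(formed) = 6×D + 8×473 = 3784 + 6D
ΔH = Σ(broken) − Σ(formed) = (6444) − (3784 + 6D) = +2660 − 6D
Setting this equal to −2206 kJ gives 6D = 4866, so D = 811 kJ/mol.

D(C=O) ≈ 811 kJ/mol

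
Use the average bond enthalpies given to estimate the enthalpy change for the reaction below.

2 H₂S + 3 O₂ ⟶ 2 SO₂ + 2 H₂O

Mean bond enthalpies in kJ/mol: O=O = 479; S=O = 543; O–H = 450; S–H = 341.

Bonds broken (reactants):
  O=O: 3 × 479 = 1437
  S–H: 4 × 341 = 1364
  Σ(broken) = 2801 kJ
Bonds formed (products):
  O–H: 4 × 450 = 1800
  S=O: 4 × 543 = 2172
  Σ(formed) = 3972 kJ
ΔH = Σ(broken) − Σ(formed) = 2801 − 3972 = −1171 kJ

ΔH ≈ −1171 kJ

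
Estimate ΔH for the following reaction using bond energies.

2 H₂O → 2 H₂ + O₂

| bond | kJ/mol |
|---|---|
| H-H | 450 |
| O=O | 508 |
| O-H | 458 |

ΔH ≈ +424 kJ

Bonds broken (reactants):
  O-H: 4 × 458 = 1832
  Σ(broken) = 1832 kJ
Bonds formed (products):
  H-H: 2 × 450 = 900
  O=O: 1 × 508 = 508
  Σ(formed) = 1408 kJ
ΔH = Σ(broken) − Σ(formed) = 1832 − 1408 = +424 kJ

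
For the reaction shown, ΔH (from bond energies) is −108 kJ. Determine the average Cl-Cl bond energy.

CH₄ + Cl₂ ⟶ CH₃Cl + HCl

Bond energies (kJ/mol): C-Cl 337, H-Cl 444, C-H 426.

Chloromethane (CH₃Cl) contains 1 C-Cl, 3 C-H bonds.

Let D be the Cl-Cl bond energy.
Σ(broken) = 4×426 + 1×D = 1704 + D
Σ(formed) = 1×337 + 3×426 + 1×444 = 2059
ΔH = Σ(broken) − Σ(formed) = (1704 + D) − (2059) = −355 + D
Setting this equal to −108 kJ gives D = 247 kJ/mol.

D(Cl-Cl) ≈ 247 kJ/mol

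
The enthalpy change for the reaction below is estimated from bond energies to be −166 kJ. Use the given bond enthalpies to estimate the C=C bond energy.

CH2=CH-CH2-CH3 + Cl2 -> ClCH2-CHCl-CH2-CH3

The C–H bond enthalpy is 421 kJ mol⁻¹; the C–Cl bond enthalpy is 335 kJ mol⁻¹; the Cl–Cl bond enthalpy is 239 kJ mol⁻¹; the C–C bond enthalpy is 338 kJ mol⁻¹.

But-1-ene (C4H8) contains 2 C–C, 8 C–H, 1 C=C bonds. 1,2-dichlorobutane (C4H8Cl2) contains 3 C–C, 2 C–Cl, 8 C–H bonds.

Let D be the C=C bond energy.
Σ(broken) = 2×338 + 8×421 + 1×D + 1×239 = 4283 + D
Σ(formed) = 3×338 + 2×335 + 8×421 = 5052
ΔH = Σ(broken) − Σ(formed) = (4283 + D) − (5052) = −769 + D
Setting this equal to −166 kJ gives D = 603 kJ/mol.

D(C=C) ≈ 603 kJ/mol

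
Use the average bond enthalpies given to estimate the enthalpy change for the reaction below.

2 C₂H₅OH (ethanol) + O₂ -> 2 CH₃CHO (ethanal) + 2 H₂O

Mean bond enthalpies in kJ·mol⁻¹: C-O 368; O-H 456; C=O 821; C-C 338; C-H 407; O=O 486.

ΔH ≈ −518 kJ

Bonds broken (reactants):
  C-C: 2 × 338 = 676
  C-H: 10 × 407 = 4070
  C-O: 2 × 368 = 736
  O-H: 2 × 456 = 912
  O=O: 1 × 486 = 486
  Σ(broken) = 6880 kJ
Bonds formed (products):
  C-C: 2 × 338 = 676
  C-H: 8 × 407 = 3256
  C=O: 2 × 821 = 1642
  O-H: 4 × 456 = 1824
  Σ(formed) = 7398 kJ
ΔH = Σ(broken) − Σ(formed) = 6880 − 7398 = −518 kJ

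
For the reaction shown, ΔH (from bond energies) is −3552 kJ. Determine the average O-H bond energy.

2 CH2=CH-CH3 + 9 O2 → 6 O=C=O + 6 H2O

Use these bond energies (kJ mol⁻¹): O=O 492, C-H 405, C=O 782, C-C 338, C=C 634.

D(O-H) ≈ 450 kJ/mol

Let D be the O-H bond energy.
Σ(broken) = 2×338 + 12×405 + 2×634 + 9×492 = 11232
Σ(formed) = 12×782 + 12×D = 9384 + 12D
ΔH = Σ(broken) − Σ(formed) = (11232) − (9384 + 12D) = +1848 − 12D
Setting this equal to −3552 kJ gives 12D = 5400, so D = 450 kJ/mol.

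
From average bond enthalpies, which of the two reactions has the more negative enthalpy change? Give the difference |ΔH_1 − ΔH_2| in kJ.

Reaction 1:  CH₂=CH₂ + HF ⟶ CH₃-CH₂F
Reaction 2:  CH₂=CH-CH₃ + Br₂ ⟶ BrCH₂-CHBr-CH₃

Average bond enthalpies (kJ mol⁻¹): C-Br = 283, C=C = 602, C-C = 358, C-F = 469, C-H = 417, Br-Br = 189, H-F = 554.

Reaction 2, by 45 kJ

Reaction 1:
  Bonds broken (reactants):
    C-H: 4 × 417 = 1668
    C=C: 1 × 602 = 602
    H-F: 1 × 554 = 554
    Σ(broken) = 2824 kJ
  Bonds formed (products):
    C-C: 1 × 358 = 358
    C-F: 1 × 469 = 469
    C-H: 5 × 417 = 2085
    Σ(formed) = 2912 kJ
  ΔH_1 = 2824 − 2912 = −88 kJ
Reaction 2:
  Bonds broken (reactants):
    Br-Br: 1 × 189 = 189
    C-C: 1 × 358 = 358
    C-H: 6 × 417 = 2502
    C=C: 1 × 602 = 602
    Σ(broken) = 3651 kJ
  Bonds formed (products):
    C-Br: 2 × 283 = 566
    C-C: 2 × 358 = 716
    C-H: 6 × 417 = 2502
    Σ(formed) = 3784 kJ
  ΔH_2 = 3651 − 3784 = −133 kJ
ΔH_1 − ΔH_2 = +45 kJ, so reaction 2 has the more negative ΔH; |ΔH_1 − ΔH_2| = 45 kJ.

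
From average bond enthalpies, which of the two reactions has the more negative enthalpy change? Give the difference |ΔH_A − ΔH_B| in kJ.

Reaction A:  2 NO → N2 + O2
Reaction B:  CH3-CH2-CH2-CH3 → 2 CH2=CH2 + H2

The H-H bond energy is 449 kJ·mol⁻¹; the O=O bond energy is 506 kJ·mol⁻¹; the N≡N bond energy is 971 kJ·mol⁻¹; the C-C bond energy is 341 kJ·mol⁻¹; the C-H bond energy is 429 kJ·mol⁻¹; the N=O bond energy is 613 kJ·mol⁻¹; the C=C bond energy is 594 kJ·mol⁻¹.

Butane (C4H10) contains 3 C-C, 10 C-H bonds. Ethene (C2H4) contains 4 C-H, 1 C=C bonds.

Reaction A, by 495 kJ

Reaction A:
  Bonds broken (reactants):
    N=O: 2 × 613 = 1226
    Σ(broken) = 1226 kJ
  Bonds formed (products):
    N≡N: 1 × 971 = 971
    O=O: 1 × 506 = 506
    Σ(formed) = 1477 kJ
  ΔH_A = 1226 − 1477 = −251 kJ
Reaction B:
  Bonds broken (reactants):
    C-C: 3 × 341 = 1023
    C-H: 10 × 429 = 4290
    Σ(broken) = 5313 kJ
  Bonds formed (products):
    C-H: 8 × 429 = 3432
    C=C: 2 × 594 = 1188
    H-H: 1 × 449 = 449
    Σ(formed) = 5069 kJ
  ΔH_B = 5313 − 5069 = +244 kJ
ΔH_A − ΔH_B = −495 kJ, so reaction A has the more negative ΔH; |ΔH_A − ΔH_B| = 495 kJ.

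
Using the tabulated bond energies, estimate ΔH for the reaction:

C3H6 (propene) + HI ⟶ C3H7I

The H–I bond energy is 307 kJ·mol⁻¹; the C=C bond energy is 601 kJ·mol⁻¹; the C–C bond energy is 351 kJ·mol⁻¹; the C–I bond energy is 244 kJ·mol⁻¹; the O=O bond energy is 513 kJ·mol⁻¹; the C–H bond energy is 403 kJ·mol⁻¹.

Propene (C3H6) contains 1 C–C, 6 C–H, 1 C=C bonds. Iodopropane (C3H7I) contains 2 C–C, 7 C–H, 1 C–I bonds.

ΔH ≈ −90 kJ

Bonds broken (reactants):
  C–C: 1 × 351 = 351
  C–H: 6 × 403 = 2418
  C=C: 1 × 601 = 601
  H–I: 1 × 307 = 307
  Σ(broken) = 3677 kJ
Bonds formed (products):
  C–C: 2 × 351 = 702
  C–H: 7 × 403 = 2821
  C–I: 1 × 244 = 244
  Σ(formed) = 3767 kJ
ΔH = Σ(broken) − Σ(formed) = 3677 − 3767 = −90 kJ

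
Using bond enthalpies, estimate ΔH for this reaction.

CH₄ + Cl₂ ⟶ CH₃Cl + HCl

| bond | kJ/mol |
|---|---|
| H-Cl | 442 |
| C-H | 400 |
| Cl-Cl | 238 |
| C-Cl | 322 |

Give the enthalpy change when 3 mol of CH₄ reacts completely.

ΔH = −378 kJ

Bonds broken (reactants):
  C-H: 4 × 400 = 1600
  Cl-Cl: 1 × 238 = 238
  Σ(broken) = 1838 kJ
Bonds formed (products):
  C-Cl: 1 × 322 = 322
  C-H: 3 × 400 = 1200
  H-Cl: 1 × 442 = 442
  Σ(formed) = 1964 kJ
ΔH = Σ(broken) − Σ(formed) = 1838 − 1964 = −126 kJ
For 3× the reaction as written: 3 × (−126) = −378 kJ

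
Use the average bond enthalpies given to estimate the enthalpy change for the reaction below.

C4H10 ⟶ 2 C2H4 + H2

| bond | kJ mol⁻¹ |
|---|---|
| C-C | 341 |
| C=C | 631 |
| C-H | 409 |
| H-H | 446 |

Bonds broken (reactants):
  C-C: 3 × 341 = 1023
  C-H: 10 × 409 = 4090
  Σ(broken) = 5113 kJ
Bonds formed (products):
  C-H: 8 × 409 = 3272
  C=C: 2 × 631 = 1262
  H-H: 1 × 446 = 446
  Σ(formed) = 4980 kJ
ΔH = Σ(broken) − Σ(formed) = 5113 − 4980 = +133 kJ

ΔH ≈ +133 kJ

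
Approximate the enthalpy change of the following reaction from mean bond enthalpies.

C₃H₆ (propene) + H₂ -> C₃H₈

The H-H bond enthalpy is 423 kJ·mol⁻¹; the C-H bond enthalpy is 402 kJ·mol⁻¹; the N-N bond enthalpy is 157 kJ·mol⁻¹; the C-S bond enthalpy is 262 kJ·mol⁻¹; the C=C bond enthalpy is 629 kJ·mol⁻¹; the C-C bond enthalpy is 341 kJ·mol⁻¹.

ΔH ≈ −93 kJ

Bonds broken (reactants):
  C-C: 1 × 341 = 341
  C-H: 6 × 402 = 2412
  C=C: 1 × 629 = 629
  H-H: 1 × 423 = 423
  Σ(broken) = 3805 kJ
Bonds formed (products):
  C-C: 2 × 341 = 682
  C-H: 8 × 402 = 3216
  Σ(formed) = 3898 kJ
ΔH = Σ(broken) − Σ(formed) = 3805 − 3898 = −93 kJ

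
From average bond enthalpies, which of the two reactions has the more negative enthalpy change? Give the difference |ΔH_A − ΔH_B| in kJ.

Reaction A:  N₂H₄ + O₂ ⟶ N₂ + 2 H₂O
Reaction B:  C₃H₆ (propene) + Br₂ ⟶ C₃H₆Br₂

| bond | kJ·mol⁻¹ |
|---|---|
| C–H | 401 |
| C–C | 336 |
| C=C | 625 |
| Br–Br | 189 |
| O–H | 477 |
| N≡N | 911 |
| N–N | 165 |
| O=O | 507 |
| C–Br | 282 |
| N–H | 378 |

Reaction A:
  Bonds broken (reactants):
    N–H: 4 × 378 = 1512
    N–N: 1 × 165 = 165
    O=O: 1 × 507 = 507
    Σ(broken) = 2184 kJ
  Bonds formed (products):
    N≡N: 1 × 911 = 911
    O–H: 4 × 477 = 1908
    Σ(formed) = 2819 kJ
  ΔH_A = 2184 − 2819 = −635 kJ
Reaction B:
  Bonds broken (reactants):
    Br–Br: 1 × 189 = 189
    C–C: 1 × 336 = 336
    C–H: 6 × 401 = 2406
    C=C: 1 × 625 = 625
    Σ(broken) = 3556 kJ
  Bonds formed (products):
    C–Br: 2 × 282 = 564
    C–C: 2 × 336 = 672
    C–H: 6 × 401 = 2406
    Σ(formed) = 3642 kJ
  ΔH_B = 3556 − 3642 = −86 kJ
ΔH_A − ΔH_B = −549 kJ, so reaction A has the more negative ΔH; |ΔH_A − ΔH_B| = 549 kJ.

Reaction A, by 549 kJ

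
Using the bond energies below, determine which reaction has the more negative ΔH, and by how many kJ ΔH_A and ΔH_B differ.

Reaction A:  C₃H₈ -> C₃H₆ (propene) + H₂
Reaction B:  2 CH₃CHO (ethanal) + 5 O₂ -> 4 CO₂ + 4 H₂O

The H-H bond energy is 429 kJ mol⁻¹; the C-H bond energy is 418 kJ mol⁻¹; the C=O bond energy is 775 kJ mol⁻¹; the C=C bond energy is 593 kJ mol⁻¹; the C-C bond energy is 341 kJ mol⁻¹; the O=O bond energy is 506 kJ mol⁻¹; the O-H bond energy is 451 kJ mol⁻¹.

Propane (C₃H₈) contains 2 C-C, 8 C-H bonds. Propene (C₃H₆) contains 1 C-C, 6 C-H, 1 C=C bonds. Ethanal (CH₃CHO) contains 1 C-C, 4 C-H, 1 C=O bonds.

Reaction B, by 1857 kJ

Reaction A:
  Bonds broken (reactants):
    C-C: 2 × 341 = 682
    C-H: 8 × 418 = 3344
    Σ(broken) = 4026 kJ
  Bonds formed (products):
    C-C: 1 × 341 = 341
    C-H: 6 × 418 = 2508
    C=C: 1 × 593 = 593
    H-H: 1 × 429 = 429
    Σ(formed) = 3871 kJ
  ΔH_A = 4026 − 3871 = +155 kJ
Reaction B:
  Bonds broken (reactants):
    C-C: 2 × 341 = 682
    C-H: 8 × 418 = 3344
    C=O: 2 × 775 = 1550
    O=O: 5 × 506 = 2530
    Σ(broken) = 8106 kJ
  Bonds formed (products):
    C=O: 8 × 775 = 6200
    O-H: 8 × 451 = 3608
    Σ(formed) = 9808 kJ
  ΔH_B = 8106 − 9808 = −1702 kJ
ΔH_A − ΔH_B = +1857 kJ, so reaction B has the more negative ΔH; |ΔH_A − ΔH_B| = 1857 kJ.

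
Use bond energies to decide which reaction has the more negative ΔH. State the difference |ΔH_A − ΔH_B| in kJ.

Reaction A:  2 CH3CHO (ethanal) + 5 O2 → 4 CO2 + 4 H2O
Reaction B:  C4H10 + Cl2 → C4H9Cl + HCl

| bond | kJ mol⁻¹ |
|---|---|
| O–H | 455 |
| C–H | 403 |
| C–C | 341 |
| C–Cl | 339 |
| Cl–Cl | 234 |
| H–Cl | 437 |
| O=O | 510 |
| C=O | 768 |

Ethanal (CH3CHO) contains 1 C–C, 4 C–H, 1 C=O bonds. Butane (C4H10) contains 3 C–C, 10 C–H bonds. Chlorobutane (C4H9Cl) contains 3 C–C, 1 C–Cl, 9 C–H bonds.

Reaction A, by 1653 kJ

Reaction A:
  Bonds broken (reactants):
    C–C: 2 × 341 = 682
    C–H: 8 × 403 = 3224
    C=O: 2 × 768 = 1536
    O=O: 5 × 510 = 2550
    Σ(broken) = 7992 kJ
  Bonds formed (products):
    C=O: 8 × 768 = 6144
    O–H: 8 × 455 = 3640
    Σ(formed) = 9784 kJ
  ΔH_A = 7992 − 9784 = −1792 kJ
Reaction B:
  Bonds broken (reactants):
    C–C: 3 × 341 = 1023
    C–H: 10 × 403 = 4030
    Cl–Cl: 1 × 234 = 234
    Σ(broken) = 5287 kJ
  Bonds formed (products):
    C–C: 3 × 341 = 1023
    C–Cl: 1 × 339 = 339
    C–H: 9 × 403 = 3627
    H–Cl: 1 × 437 = 437
    Σ(formed) = 5426 kJ
  ΔH_B = 5287 − 5426 = −139 kJ
ΔH_A − ΔH_B = −1653 kJ, so reaction A has the more negative ΔH; |ΔH_A − ΔH_B| = 1653 kJ.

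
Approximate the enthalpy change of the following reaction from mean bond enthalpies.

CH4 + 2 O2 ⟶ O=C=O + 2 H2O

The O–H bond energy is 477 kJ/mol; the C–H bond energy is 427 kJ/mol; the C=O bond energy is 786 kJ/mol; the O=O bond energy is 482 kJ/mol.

ΔH ≈ −808 kJ

Bonds broken (reactants):
  C–H: 4 × 427 = 1708
  O=O: 2 × 482 = 964
  Σ(broken) = 2672 kJ
Bonds formed (products):
  C=O: 2 × 786 = 1572
  O–H: 4 × 477 = 1908
  Σ(formed) = 3480 kJ
ΔH = Σ(broken) − Σ(formed) = 2672 − 3480 = −808 kJ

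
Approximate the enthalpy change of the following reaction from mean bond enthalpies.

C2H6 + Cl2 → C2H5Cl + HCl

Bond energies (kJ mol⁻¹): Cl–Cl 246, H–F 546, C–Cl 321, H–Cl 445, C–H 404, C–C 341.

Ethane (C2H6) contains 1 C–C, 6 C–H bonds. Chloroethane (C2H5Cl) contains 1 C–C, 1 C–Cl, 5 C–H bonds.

Bonds broken (reactants):
  C–C: 1 × 341 = 341
  C–H: 6 × 404 = 2424
  Cl–Cl: 1 × 246 = 246
  Σ(broken) = 3011 kJ
Bonds formed (products):
  C–C: 1 × 341 = 341
  C–Cl: 1 × 321 = 321
  C–H: 5 × 404 = 2020
  H–Cl: 1 × 445 = 445
  Σ(formed) = 3127 kJ
ΔH = Σ(broken) − Σ(formed) = 3011 − 3127 = −116 kJ

ΔH ≈ −116 kJ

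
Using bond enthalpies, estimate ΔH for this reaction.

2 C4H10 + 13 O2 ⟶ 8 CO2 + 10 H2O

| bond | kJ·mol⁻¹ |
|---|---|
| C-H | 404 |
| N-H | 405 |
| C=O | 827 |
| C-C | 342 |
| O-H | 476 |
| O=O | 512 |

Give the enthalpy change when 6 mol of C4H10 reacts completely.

ΔH = −17892 kJ

Bonds broken (reactants):
  C-C: 6 × 342 = 2052
  C-H: 20 × 404 = 8080
  O=O: 13 × 512 = 6656
  Σ(broken) = 16788 kJ
Bonds formed (products):
  C=O: 16 × 827 = 13232
  O-H: 20 × 476 = 9520
  Σ(formed) = 22752 kJ
ΔH = Σ(broken) − Σ(formed) = 16788 − 22752 = −5964 kJ
For 3× the reaction as written: 3 × (−5964) = −17892 kJ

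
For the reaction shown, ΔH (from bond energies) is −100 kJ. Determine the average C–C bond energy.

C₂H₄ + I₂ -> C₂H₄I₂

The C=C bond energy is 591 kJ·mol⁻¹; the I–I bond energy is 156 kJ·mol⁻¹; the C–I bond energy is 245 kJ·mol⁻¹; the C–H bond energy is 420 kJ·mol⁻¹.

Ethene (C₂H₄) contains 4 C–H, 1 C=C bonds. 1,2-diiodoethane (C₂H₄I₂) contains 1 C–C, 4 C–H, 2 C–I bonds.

D(C–C) ≈ 357 kJ/mol

Let D be the C–C bond energy.
Σ(broken) = 4×420 + 1×591 + 1×156 = 2427
Σ(formed) = 1×D + 4×420 + 2×245 = 2170 + D
ΔH = Σ(broken) − Σ(formed) = (2427) − (2170 + D) = +257 − D
Setting this equal to −100 kJ gives D = 357 kJ/mol.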